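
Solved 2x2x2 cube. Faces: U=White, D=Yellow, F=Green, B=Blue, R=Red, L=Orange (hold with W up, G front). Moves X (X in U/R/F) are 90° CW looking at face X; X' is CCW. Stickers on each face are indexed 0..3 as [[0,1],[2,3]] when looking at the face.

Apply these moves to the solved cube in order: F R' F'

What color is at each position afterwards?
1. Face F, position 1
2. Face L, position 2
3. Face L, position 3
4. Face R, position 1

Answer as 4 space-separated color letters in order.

Answer: O O O R

Derivation:
After move 1 (F): F=GGGG U=WWOO R=WRWR D=RRYY L=OYOY
After move 2 (R'): R=RRWW U=WBOB F=GWGO D=RGYG B=YBRB
After move 3 (F'): F=WOGG U=WBRW R=GRRW D=YYYG L=OBOO
Query 1: F[1] = O
Query 2: L[2] = O
Query 3: L[3] = O
Query 4: R[1] = R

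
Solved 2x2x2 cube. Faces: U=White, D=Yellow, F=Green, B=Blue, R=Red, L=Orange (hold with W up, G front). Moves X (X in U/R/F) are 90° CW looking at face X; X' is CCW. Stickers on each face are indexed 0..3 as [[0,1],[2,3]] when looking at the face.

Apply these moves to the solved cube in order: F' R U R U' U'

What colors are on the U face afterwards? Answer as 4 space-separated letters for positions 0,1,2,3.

After move 1 (F'): F=GGGG U=WWRR R=YRYR D=OOYY L=OWOW
After move 2 (R): R=YYRR U=WGRG F=GOGY D=OBYB B=RBWB
After move 3 (U): U=RWGG F=YYGY R=RBRR B=OWWB L=GOOW
After move 4 (R): R=RRRB U=RYGY F=YBGB D=OWYO B=GWWB
After move 5 (U'): U=YYRG F=GOGB R=YBRB B=RRWB L=GWOW
After move 6 (U'): U=YGYR F=GWGB R=GORB B=YBWB L=RROW
Query: U face = YGYR

Answer: Y G Y R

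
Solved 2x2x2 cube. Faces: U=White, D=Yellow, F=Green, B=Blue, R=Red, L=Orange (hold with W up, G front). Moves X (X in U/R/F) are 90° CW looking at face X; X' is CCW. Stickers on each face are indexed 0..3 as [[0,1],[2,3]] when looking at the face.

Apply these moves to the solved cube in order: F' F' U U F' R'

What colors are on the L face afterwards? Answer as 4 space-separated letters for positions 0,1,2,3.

After move 1 (F'): F=GGGG U=WWRR R=YRYR D=OOYY L=OWOW
After move 2 (F'): F=GGGG U=WWYY R=OROR D=WWYY L=OROR
After move 3 (U): U=YWYW F=ORGG R=BBOR B=ORBB L=GGOR
After move 4 (U): U=YYWW F=BBGG R=OROR B=GGBB L=OROR
After move 5 (F'): F=BGBG U=YYOO R=WRWR D=RRYY L=OWOW
After move 6 (R'): R=RRWW U=YBOG F=BYBO D=RGYG B=YGRB
Query: L face = OWOW

Answer: O W O W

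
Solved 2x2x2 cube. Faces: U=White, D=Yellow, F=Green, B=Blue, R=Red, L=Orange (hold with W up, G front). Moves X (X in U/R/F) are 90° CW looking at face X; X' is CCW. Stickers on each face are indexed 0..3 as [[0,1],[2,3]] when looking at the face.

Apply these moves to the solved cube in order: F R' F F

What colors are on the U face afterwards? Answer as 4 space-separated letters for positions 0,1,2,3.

Answer: W B G R

Derivation:
After move 1 (F): F=GGGG U=WWOO R=WRWR D=RRYY L=OYOY
After move 2 (R'): R=RRWW U=WBOB F=GWGO D=RGYG B=YBRB
After move 3 (F): F=GGOW U=WBYY R=ORBW D=WRYG L=OROG
After move 4 (F): F=OGWG U=WBGR R=YRYW D=BOYG L=OWOR
Query: U face = WBGR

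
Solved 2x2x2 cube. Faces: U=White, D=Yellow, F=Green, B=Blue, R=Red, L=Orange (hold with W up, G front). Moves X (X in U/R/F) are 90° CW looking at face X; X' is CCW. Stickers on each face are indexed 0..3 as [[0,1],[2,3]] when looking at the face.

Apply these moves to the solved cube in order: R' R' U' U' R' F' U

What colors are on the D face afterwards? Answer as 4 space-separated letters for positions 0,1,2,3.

After move 1 (R'): R=RRRR U=WBWB F=GWGW D=YGYG B=YBYB
After move 2 (R'): R=RRRR U=WYWY F=GBGB D=YWYW B=GBGB
After move 3 (U'): U=YYWW F=OOGB R=GBRR B=RRGB L=GBOO
After move 4 (U'): U=YWYW F=GBGB R=OORR B=GBGB L=RROO
After move 5 (R'): R=OROR U=YGYG F=GWGW D=YBYB B=WBWB
After move 6 (F'): F=WWGG U=YGOO R=BRYR D=ROYB L=RGOY
After move 7 (U): U=OYOG F=BRGG R=WBYR B=RGWB L=WWOY
Query: D face = ROYB

Answer: R O Y B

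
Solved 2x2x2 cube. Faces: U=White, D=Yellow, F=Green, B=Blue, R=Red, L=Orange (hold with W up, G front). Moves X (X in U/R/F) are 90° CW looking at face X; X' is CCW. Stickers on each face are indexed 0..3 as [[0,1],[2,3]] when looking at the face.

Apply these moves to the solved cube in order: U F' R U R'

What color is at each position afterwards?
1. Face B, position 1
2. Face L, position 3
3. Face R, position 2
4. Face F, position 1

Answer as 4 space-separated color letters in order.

After move 1 (U): U=WWWW F=RRGG R=BBRR B=OOBB L=GGOO
After move 2 (F'): F=RGRG U=WWBR R=YBYR D=GOYY L=GWOW
After move 3 (R): R=YYRB U=WGBG F=RORY D=GBYO B=ROWB
After move 4 (U): U=BWGG F=YYRY R=RORB B=GWWB L=ROOW
After move 5 (R'): R=OBRR U=BWGG F=YWRG D=GYYY B=OWBB
Query 1: B[1] = W
Query 2: L[3] = W
Query 3: R[2] = R
Query 4: F[1] = W

Answer: W W R W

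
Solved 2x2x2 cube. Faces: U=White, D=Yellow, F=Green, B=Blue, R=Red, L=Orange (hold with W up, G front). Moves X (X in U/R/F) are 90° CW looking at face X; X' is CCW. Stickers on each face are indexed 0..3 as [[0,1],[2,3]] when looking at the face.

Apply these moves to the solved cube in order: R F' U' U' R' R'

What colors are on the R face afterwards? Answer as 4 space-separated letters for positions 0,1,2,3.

Answer: R Y G O

Derivation:
After move 1 (R): R=RRRR U=WGWG F=GYGY D=YBYB B=WBWB
After move 2 (F'): F=YYGG U=WGRR R=BRYR D=OOYB L=OGOW
After move 3 (U'): U=GRWR F=OGGG R=YYYR B=BRWB L=WBOW
After move 4 (U'): U=RRGW F=WBGG R=OGYR B=YYWB L=BROW
After move 5 (R'): R=GROY U=RWGY F=WRGW D=OBYG B=BYOB
After move 6 (R'): R=RYGO U=ROGB F=WWGY D=ORYW B=GYBB
Query: R face = RYGO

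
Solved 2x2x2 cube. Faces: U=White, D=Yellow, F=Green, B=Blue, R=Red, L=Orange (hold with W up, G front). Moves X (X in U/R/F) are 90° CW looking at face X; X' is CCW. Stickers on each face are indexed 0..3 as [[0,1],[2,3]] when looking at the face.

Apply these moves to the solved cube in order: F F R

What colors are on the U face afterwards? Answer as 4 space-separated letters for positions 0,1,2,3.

Answer: W G Y G

Derivation:
After move 1 (F): F=GGGG U=WWOO R=WRWR D=RRYY L=OYOY
After move 2 (F): F=GGGG U=WWYY R=OROR D=WWYY L=OROR
After move 3 (R): R=OORR U=WGYG F=GWGY D=WBYB B=YBWB
Query: U face = WGYG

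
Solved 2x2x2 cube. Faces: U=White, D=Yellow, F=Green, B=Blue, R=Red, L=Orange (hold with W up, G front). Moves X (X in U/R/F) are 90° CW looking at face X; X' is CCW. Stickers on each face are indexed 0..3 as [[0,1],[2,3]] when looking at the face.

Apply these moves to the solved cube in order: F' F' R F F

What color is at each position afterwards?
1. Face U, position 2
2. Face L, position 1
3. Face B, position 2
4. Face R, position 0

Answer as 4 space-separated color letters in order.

After move 1 (F'): F=GGGG U=WWRR R=YRYR D=OOYY L=OWOW
After move 2 (F'): F=GGGG U=WWYY R=OROR D=WWYY L=OROR
After move 3 (R): R=OORR U=WGYG F=GWGY D=WBYB B=YBWB
After move 4 (F): F=GGYW U=WGRR R=YOGR D=ROYB L=OWOB
After move 5 (F): F=YGWG U=WGBW R=RORR D=GYYB L=OROO
Query 1: U[2] = B
Query 2: L[1] = R
Query 3: B[2] = W
Query 4: R[0] = R

Answer: B R W R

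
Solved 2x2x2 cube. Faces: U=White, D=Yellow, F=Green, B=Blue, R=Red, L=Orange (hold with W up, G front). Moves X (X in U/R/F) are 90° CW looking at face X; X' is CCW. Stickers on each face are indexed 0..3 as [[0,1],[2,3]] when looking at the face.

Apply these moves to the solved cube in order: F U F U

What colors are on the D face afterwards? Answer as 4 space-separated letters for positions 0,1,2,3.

Answer: W B Y Y

Derivation:
After move 1 (F): F=GGGG U=WWOO R=WRWR D=RRYY L=OYOY
After move 2 (U): U=OWOW F=WRGG R=BBWR B=OYBB L=GGOY
After move 3 (F): F=GWGR U=OWYG R=OBWR D=WBYY L=GROR
After move 4 (U): U=YOGW F=OBGR R=OYWR B=GRBB L=GWOR
Query: D face = WBYY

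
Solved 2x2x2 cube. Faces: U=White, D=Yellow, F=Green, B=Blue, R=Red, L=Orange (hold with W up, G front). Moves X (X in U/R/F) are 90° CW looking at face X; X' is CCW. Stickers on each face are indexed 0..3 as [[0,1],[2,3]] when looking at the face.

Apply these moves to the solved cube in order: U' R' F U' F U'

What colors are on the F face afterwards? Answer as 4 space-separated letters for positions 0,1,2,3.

After move 1 (U'): U=WWWW F=OOGG R=GGRR B=RRBB L=BBOO
After move 2 (R'): R=GRGR U=WBWR F=OWGW D=YOYG B=YRYB
After move 3 (F): F=GOWW U=WBOB R=WRRR D=GGYG L=BYOO
After move 4 (U'): U=BBWO F=BYWW R=GORR B=WRYB L=YROO
After move 5 (F): F=WBWY U=BBOR R=WOOR D=RGYG L=YGOG
After move 6 (U'): U=BRBO F=YGWY R=WBOR B=WOYB L=WROG
Query: F face = YGWY

Answer: Y G W Y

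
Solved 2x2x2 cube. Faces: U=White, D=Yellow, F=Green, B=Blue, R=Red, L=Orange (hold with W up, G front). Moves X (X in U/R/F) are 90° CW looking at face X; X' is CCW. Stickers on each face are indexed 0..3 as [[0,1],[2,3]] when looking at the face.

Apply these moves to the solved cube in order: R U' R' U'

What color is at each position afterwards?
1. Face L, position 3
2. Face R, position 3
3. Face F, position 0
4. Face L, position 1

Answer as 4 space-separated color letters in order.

Answer: O R W R

Derivation:
After move 1 (R): R=RRRR U=WGWG F=GYGY D=YBYB B=WBWB
After move 2 (U'): U=GGWW F=OOGY R=GYRR B=RRWB L=WBOO
After move 3 (R'): R=YRGR U=GWWR F=OGGW D=YOYY B=BRBB
After move 4 (U'): U=WRGW F=WBGW R=OGGR B=YRBB L=BROO
Query 1: L[3] = O
Query 2: R[3] = R
Query 3: F[0] = W
Query 4: L[1] = R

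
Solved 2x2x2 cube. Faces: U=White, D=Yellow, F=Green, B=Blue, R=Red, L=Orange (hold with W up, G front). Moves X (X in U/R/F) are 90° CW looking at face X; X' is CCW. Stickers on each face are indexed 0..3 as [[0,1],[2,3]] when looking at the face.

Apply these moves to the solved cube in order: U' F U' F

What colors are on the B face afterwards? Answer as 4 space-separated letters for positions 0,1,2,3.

Answer: W G B B

Derivation:
After move 1 (U'): U=WWWW F=OOGG R=GGRR B=RRBB L=BBOO
After move 2 (F): F=GOGO U=WWOB R=WGWR D=RGYY L=BYOY
After move 3 (U'): U=WBWO F=BYGO R=GOWR B=WGBB L=RROY
After move 4 (F): F=GBOY U=WBYR R=WOOR D=WGYY L=RROG
Query: B face = WGBB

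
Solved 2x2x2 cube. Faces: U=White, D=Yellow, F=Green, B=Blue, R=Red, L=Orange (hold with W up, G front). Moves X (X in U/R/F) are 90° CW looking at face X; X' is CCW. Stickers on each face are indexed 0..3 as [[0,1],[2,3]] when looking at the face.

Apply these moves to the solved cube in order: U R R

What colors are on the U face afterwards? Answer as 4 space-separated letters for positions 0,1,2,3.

After move 1 (U): U=WWWW F=RRGG R=BBRR B=OOBB L=GGOO
After move 2 (R): R=RBRB U=WRWG F=RYGY D=YBYO B=WOWB
After move 3 (R): R=RRBB U=WYWY F=RBGO D=YWYW B=GORB
Query: U face = WYWY

Answer: W Y W Y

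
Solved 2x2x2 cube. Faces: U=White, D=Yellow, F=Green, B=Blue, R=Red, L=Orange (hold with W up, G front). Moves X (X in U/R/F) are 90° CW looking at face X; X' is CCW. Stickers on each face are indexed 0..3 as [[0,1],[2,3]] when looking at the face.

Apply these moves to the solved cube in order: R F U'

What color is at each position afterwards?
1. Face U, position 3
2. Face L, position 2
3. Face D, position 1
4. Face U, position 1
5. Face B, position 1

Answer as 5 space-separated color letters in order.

Answer: O O R O R

Derivation:
After move 1 (R): R=RRRR U=WGWG F=GYGY D=YBYB B=WBWB
After move 2 (F): F=GGYY U=WGOO R=WRGR D=RRYB L=OYOB
After move 3 (U'): U=GOWO F=OYYY R=GGGR B=WRWB L=WBOB
Query 1: U[3] = O
Query 2: L[2] = O
Query 3: D[1] = R
Query 4: U[1] = O
Query 5: B[1] = R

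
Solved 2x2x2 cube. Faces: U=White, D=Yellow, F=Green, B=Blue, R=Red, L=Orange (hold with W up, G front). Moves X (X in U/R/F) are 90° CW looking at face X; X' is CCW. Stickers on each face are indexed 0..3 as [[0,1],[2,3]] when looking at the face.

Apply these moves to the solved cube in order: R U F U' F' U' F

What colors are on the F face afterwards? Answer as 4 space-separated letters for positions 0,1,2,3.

Answer: G O Y O

Derivation:
After move 1 (R): R=RRRR U=WGWG F=GYGY D=YBYB B=WBWB
After move 2 (U): U=WWGG F=RRGY R=WBRR B=OOWB L=GYOO
After move 3 (F): F=GRYR U=WWOY R=GBGR D=RWYB L=GYOB
After move 4 (U'): U=WYWO F=GYYR R=GRGR B=GBWB L=OOOB
After move 5 (F'): F=YRGY U=WYGG R=WRRR D=OBYB L=OOOW
After move 6 (U'): U=YGWG F=OOGY R=YRRR B=WRWB L=GBOW
After move 7 (F): F=GOYO U=YGWB R=WRGR D=RYYB L=GOOB
Query: F face = GOYO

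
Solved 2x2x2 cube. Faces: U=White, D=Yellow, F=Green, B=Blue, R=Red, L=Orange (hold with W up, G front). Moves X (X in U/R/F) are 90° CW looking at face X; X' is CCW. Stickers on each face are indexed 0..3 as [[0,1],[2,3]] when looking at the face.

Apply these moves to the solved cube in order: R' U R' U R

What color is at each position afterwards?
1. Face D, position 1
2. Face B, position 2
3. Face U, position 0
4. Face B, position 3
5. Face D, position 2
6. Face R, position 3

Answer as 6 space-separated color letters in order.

After move 1 (R'): R=RRRR U=WBWB F=GWGW D=YGYG B=YBYB
After move 2 (U): U=WWBB F=RRGW R=YBRR B=OOYB L=GWOO
After move 3 (R'): R=BRYR U=WYBO F=RWGB D=YRYW B=GOGB
After move 4 (U): U=BWOY F=BRGB R=GOYR B=GWGB L=RWOO
After move 5 (R): R=YGRO U=BROB F=BRGW D=YGYG B=YWWB
Query 1: D[1] = G
Query 2: B[2] = W
Query 3: U[0] = B
Query 4: B[3] = B
Query 5: D[2] = Y
Query 6: R[3] = O

Answer: G W B B Y O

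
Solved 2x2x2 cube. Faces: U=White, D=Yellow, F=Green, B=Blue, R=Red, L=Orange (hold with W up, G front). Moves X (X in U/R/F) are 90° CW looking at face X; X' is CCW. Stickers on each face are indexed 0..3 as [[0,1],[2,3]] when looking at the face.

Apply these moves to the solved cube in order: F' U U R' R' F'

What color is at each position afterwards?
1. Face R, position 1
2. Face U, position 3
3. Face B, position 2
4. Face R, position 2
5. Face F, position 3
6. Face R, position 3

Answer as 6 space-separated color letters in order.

After move 1 (F'): F=GGGG U=WWRR R=YRYR D=OOYY L=OWOW
After move 2 (U): U=RWRW F=YRGG R=BBYR B=OWBB L=GGOW
After move 3 (U): U=RRWW F=BBGG R=OWYR B=GGBB L=YROW
After move 4 (R'): R=WROY U=RBWG F=BRGW D=OBYG B=YGOB
After move 5 (R'): R=RYWO U=ROWY F=BBGG D=ORYW B=GGBB
After move 6 (F'): F=BGBG U=RORW R=RYOO D=RWYW L=YYOW
Query 1: R[1] = Y
Query 2: U[3] = W
Query 3: B[2] = B
Query 4: R[2] = O
Query 5: F[3] = G
Query 6: R[3] = O

Answer: Y W B O G O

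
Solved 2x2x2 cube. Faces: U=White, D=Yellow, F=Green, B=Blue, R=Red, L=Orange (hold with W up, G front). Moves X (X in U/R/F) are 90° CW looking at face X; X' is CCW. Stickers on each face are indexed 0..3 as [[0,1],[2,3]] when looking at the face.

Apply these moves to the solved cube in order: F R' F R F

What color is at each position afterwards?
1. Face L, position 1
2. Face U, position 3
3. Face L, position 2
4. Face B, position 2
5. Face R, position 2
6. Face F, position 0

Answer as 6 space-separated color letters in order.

After move 1 (F): F=GGGG U=WWOO R=WRWR D=RRYY L=OYOY
After move 2 (R'): R=RRWW U=WBOB F=GWGO D=RGYG B=YBRB
After move 3 (F): F=GGOW U=WBYY R=ORBW D=WRYG L=OROG
After move 4 (R): R=BOWR U=WGYW F=GROG D=WRYY B=YBBB
After move 5 (F): F=OGGR U=WGGR R=YOWR D=WBYY L=OWOR
Query 1: L[1] = W
Query 2: U[3] = R
Query 3: L[2] = O
Query 4: B[2] = B
Query 5: R[2] = W
Query 6: F[0] = O

Answer: W R O B W O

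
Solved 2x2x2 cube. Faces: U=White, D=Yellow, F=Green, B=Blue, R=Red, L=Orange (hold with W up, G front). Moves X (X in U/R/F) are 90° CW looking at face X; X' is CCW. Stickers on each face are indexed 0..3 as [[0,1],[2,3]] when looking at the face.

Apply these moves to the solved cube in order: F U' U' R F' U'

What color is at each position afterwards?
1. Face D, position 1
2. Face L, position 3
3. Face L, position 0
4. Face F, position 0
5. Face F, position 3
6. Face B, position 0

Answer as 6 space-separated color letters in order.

After move 1 (F): F=GGGG U=WWOO R=WRWR D=RRYY L=OYOY
After move 2 (U'): U=WOWO F=OYGG R=GGWR B=WRBB L=BBOY
After move 3 (U'): U=OOWW F=BBGG R=OYWR B=GGBB L=WROY
After move 4 (R): R=WORY U=OBWG F=BRGY D=RBYG B=WGOB
After move 5 (F'): F=RYBG U=OBWR R=BORY D=RYYG L=WGOW
After move 6 (U'): U=BROW F=WGBG R=RYRY B=BOOB L=WGOW
Query 1: D[1] = Y
Query 2: L[3] = W
Query 3: L[0] = W
Query 4: F[0] = W
Query 5: F[3] = G
Query 6: B[0] = B

Answer: Y W W W G B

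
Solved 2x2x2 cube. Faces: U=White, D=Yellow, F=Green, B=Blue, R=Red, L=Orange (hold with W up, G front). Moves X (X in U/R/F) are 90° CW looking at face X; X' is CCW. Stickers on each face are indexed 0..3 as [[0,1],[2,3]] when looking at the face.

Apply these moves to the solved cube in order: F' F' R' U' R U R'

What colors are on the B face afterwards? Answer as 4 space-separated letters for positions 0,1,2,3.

Answer: R B W B

Derivation:
After move 1 (F'): F=GGGG U=WWRR R=YRYR D=OOYY L=OWOW
After move 2 (F'): F=GGGG U=WWYY R=OROR D=WWYY L=OROR
After move 3 (R'): R=RROO U=WBYB F=GWGY D=WGYG B=YBWB
After move 4 (U'): U=BBWY F=ORGY R=GWOO B=RRWB L=YBOR
After move 5 (R): R=OGOW U=BRWY F=OGGG D=WWYR B=YRBB
After move 6 (U): U=WBYR F=OGGG R=YROW B=YBBB L=OGOR
After move 7 (R'): R=RWYO U=WBYY F=OBGR D=WGYG B=RBWB
Query: B face = RBWB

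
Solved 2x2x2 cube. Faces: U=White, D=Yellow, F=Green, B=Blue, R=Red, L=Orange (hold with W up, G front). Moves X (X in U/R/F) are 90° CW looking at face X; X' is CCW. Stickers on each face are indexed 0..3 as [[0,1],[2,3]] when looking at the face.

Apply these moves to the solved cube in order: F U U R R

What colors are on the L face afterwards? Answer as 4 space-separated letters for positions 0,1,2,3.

After move 1 (F): F=GGGG U=WWOO R=WRWR D=RRYY L=OYOY
After move 2 (U): U=OWOW F=WRGG R=BBWR B=OYBB L=GGOY
After move 3 (U): U=OOWW F=BBGG R=OYWR B=GGBB L=WROY
After move 4 (R): R=WORY U=OBWG F=BRGY D=RBYG B=WGOB
After move 5 (R): R=RWYO U=ORWY F=BBGG D=ROYW B=GGBB
Query: L face = WROY

Answer: W R O Y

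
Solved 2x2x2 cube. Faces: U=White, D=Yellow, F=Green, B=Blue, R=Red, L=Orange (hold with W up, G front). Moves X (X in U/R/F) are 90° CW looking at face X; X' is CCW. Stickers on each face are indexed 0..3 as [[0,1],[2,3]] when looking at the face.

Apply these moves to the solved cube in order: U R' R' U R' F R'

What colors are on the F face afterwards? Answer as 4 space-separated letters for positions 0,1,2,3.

After move 1 (U): U=WWWW F=RRGG R=BBRR B=OOBB L=GGOO
After move 2 (R'): R=BRBR U=WBWO F=RWGW D=YRYG B=YOYB
After move 3 (R'): R=RRBB U=WYWY F=RBGO D=YWYW B=GORB
After move 4 (U): U=WWYY F=RRGO R=GOBB B=GGRB L=RBOO
After move 5 (R'): R=OBGB U=WRYG F=RWGY D=YRYO B=WGWB
After move 6 (F): F=GRYW U=WROB R=YBGB D=GOYO L=RYOR
After move 7 (R'): R=BBYG U=WWOW F=GRYB D=GRYW B=OGOB
Query: F face = GRYB

Answer: G R Y B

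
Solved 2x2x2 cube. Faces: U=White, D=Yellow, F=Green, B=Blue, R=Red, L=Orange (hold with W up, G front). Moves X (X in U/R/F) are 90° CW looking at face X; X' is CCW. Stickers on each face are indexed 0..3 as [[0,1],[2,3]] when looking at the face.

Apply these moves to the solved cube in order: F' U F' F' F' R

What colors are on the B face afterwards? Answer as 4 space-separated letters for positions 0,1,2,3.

After move 1 (F'): F=GGGG U=WWRR R=YRYR D=OOYY L=OWOW
After move 2 (U): U=RWRW F=YRGG R=BBYR B=OWBB L=GGOW
After move 3 (F'): F=RGYG U=RWBY R=OBOR D=GWYY L=GWOR
After move 4 (F'): F=GGRY U=RWOO R=WBGR D=WRYY L=GYOB
After move 5 (F'): F=GYGR U=RWWG R=RBWR D=YBYY L=GOOO
After move 6 (R): R=WRRB U=RYWR F=GBGY D=YBYO B=GWWB
Query: B face = GWWB

Answer: G W W B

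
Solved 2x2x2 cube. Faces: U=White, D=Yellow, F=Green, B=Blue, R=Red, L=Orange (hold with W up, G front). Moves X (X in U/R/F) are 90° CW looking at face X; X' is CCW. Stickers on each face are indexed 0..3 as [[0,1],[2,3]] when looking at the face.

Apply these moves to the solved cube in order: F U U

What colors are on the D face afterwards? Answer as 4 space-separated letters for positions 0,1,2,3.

After move 1 (F): F=GGGG U=WWOO R=WRWR D=RRYY L=OYOY
After move 2 (U): U=OWOW F=WRGG R=BBWR B=OYBB L=GGOY
After move 3 (U): U=OOWW F=BBGG R=OYWR B=GGBB L=WROY
Query: D face = RRYY

Answer: R R Y Y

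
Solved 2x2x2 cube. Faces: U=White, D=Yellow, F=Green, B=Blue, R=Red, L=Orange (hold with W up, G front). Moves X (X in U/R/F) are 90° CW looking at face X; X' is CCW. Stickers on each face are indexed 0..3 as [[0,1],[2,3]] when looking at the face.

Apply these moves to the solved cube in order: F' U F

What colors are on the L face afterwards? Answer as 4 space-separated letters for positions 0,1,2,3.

After move 1 (F'): F=GGGG U=WWRR R=YRYR D=OOYY L=OWOW
After move 2 (U): U=RWRW F=YRGG R=BBYR B=OWBB L=GGOW
After move 3 (F): F=GYGR U=RWWG R=RBWR D=YBYY L=GOOO
Query: L face = GOOO

Answer: G O O O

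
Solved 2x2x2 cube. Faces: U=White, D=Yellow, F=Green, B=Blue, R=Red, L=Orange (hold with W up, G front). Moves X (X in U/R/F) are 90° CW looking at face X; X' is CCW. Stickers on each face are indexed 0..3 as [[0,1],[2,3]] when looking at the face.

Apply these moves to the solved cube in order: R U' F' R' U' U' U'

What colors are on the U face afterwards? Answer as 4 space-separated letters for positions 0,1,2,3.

After move 1 (R): R=RRRR U=WGWG F=GYGY D=YBYB B=WBWB
After move 2 (U'): U=GGWW F=OOGY R=GYRR B=RRWB L=WBOO
After move 3 (F'): F=OYOG U=GGGR R=BYYR D=BOYB L=WWOW
After move 4 (R'): R=YRBY U=GWGR F=OGOR D=BYYG B=BROB
After move 5 (U'): U=WRGG F=WWOR R=OGBY B=YROB L=BROW
After move 6 (U'): U=RGWG F=BROR R=WWBY B=OGOB L=YROW
After move 7 (U'): U=GGRW F=YROR R=BRBY B=WWOB L=OGOW
Query: U face = GGRW

Answer: G G R W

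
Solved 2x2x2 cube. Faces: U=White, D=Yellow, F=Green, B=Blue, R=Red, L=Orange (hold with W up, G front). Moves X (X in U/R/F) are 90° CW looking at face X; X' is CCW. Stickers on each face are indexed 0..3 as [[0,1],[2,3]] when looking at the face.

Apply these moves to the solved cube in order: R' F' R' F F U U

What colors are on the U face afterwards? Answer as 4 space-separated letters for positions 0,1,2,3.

After move 1 (R'): R=RRRR U=WBWB F=GWGW D=YGYG B=YBYB
After move 2 (F'): F=WWGG U=WBRR R=GRYR D=OOYG L=OBOW
After move 3 (R'): R=RRGY U=WYRY F=WBGR D=OWYG B=GBOB
After move 4 (F): F=GWRB U=WYWB R=RRYY D=GRYG L=OOOW
After move 5 (F): F=RGBW U=WYWO R=WRBY D=YRYG L=OGOR
After move 6 (U): U=WWOY F=WRBW R=GBBY B=OGOB L=RGOR
After move 7 (U): U=OWYW F=GBBW R=OGBY B=RGOB L=WROR
Query: U face = OWYW

Answer: O W Y W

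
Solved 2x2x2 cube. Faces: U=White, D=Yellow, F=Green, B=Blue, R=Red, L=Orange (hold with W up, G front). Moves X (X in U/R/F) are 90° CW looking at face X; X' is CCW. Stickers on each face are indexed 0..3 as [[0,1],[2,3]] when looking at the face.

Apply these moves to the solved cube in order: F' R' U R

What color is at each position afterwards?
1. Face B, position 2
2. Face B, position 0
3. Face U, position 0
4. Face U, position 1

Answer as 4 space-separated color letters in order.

Answer: W B R R

Derivation:
After move 1 (F'): F=GGGG U=WWRR R=YRYR D=OOYY L=OWOW
After move 2 (R'): R=RRYY U=WBRB F=GWGR D=OGYG B=YBOB
After move 3 (U): U=RWBB F=RRGR R=YBYY B=OWOB L=GWOW
After move 4 (R): R=YYYB U=RRBR F=RGGG D=OOYO B=BWWB
Query 1: B[2] = W
Query 2: B[0] = B
Query 3: U[0] = R
Query 4: U[1] = R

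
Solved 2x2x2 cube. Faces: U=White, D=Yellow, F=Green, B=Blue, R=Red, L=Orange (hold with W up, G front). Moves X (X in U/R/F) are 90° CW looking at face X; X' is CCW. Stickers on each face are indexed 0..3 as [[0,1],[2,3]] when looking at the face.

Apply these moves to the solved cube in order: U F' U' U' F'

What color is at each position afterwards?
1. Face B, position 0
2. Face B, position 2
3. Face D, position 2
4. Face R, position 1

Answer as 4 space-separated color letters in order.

After move 1 (U): U=WWWW F=RRGG R=BBRR B=OOBB L=GGOO
After move 2 (F'): F=RGRG U=WWBR R=YBYR D=GOYY L=GWOW
After move 3 (U'): U=WRWB F=GWRG R=RGYR B=YBBB L=OOOW
After move 4 (U'): U=RBWW F=OORG R=GWYR B=RGBB L=YBOW
After move 5 (F'): F=OGOR U=RBGY R=OWGR D=BWYY L=YWOW
Query 1: B[0] = R
Query 2: B[2] = B
Query 3: D[2] = Y
Query 4: R[1] = W

Answer: R B Y W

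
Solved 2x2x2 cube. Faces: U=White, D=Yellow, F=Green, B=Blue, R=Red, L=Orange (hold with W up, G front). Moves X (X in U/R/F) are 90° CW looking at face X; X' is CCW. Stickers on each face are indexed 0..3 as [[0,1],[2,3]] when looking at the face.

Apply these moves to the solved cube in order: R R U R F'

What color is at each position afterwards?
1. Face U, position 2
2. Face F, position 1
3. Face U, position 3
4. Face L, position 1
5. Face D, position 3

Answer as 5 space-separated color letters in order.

After move 1 (R): R=RRRR U=WGWG F=GYGY D=YBYB B=WBWB
After move 2 (R): R=RRRR U=WYWY F=GBGB D=YWYW B=GBGB
After move 3 (U): U=WWYY F=RRGB R=GBRR B=OOGB L=GBOO
After move 4 (R): R=RGRB U=WRYB F=RWGW D=YGYO B=YOWB
After move 5 (F'): F=WWRG U=WRRR R=GGYB D=BOYO L=GBOY
Query 1: U[2] = R
Query 2: F[1] = W
Query 3: U[3] = R
Query 4: L[1] = B
Query 5: D[3] = O

Answer: R W R B O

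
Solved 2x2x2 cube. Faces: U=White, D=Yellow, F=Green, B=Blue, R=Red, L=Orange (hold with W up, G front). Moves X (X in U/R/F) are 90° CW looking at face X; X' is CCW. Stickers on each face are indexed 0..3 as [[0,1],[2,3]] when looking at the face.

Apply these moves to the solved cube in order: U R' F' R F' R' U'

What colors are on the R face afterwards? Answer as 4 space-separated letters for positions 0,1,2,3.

After move 1 (U): U=WWWW F=RRGG R=BBRR B=OOBB L=GGOO
After move 2 (R'): R=BRBR U=WBWO F=RWGW D=YRYG B=YOYB
After move 3 (F'): F=WWRG U=WBBB R=RRYR D=GOYG L=GOOW
After move 4 (R): R=YRRR U=WWBG F=WORG D=GYYY B=BOBB
After move 5 (F'): F=OGWR U=WWYR R=YRGR D=OWYY L=GGOB
After move 6 (R'): R=RRYG U=WBYB F=OWWR D=OGYR B=YOWB
After move 7 (U'): U=BBWY F=GGWR R=OWYG B=RRWB L=YOOB
Query: R face = OWYG

Answer: O W Y G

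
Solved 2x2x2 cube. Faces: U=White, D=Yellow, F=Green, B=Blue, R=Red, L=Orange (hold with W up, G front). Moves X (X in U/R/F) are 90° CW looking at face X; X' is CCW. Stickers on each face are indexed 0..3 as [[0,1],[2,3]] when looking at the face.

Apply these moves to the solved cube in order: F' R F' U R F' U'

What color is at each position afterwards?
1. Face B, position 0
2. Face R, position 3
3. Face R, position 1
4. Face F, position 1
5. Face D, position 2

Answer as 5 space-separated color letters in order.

After move 1 (F'): F=GGGG U=WWRR R=YRYR D=OOYY L=OWOW
After move 2 (R): R=YYRR U=WGRG F=GOGY D=OBYB B=RBWB
After move 3 (F'): F=OYGG U=WGYR R=BYOR D=WWYB L=OGOR
After move 4 (U): U=YWRG F=BYGG R=RBOR B=OGWB L=OYOR
After move 5 (R): R=ORRB U=YYRG F=BWGB D=WWYO B=GGWB
After move 6 (F'): F=WBBG U=YYOR R=WRWB D=YRYO L=OGOR
After move 7 (U'): U=YRYO F=OGBG R=WBWB B=WRWB L=GGOR
Query 1: B[0] = W
Query 2: R[3] = B
Query 3: R[1] = B
Query 4: F[1] = G
Query 5: D[2] = Y

Answer: W B B G Y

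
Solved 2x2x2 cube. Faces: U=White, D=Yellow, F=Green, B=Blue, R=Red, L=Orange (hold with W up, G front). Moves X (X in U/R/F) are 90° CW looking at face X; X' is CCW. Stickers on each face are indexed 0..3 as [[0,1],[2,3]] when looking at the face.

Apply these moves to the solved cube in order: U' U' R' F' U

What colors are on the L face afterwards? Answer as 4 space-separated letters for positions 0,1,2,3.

After move 1 (U'): U=WWWW F=OOGG R=GGRR B=RRBB L=BBOO
After move 2 (U'): U=WWWW F=BBGG R=OORR B=GGBB L=RROO
After move 3 (R'): R=OROR U=WBWG F=BWGW D=YBYG B=YGYB
After move 4 (F'): F=WWBG U=WBOO R=BRYR D=ROYG L=RGOW
After move 5 (U): U=OWOB F=BRBG R=YGYR B=RGYB L=WWOW
Query: L face = WWOW

Answer: W W O W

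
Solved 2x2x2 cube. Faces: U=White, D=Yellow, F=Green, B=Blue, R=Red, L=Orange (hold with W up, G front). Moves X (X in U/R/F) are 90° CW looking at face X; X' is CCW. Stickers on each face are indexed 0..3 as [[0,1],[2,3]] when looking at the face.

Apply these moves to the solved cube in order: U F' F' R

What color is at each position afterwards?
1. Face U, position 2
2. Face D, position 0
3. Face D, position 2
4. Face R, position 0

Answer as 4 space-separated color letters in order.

Answer: Y W Y G

Derivation:
After move 1 (U): U=WWWW F=RRGG R=BBRR B=OOBB L=GGOO
After move 2 (F'): F=RGRG U=WWBR R=YBYR D=GOYY L=GWOW
After move 3 (F'): F=GGRR U=WWYY R=OBGR D=WWYY L=GROB
After move 4 (R): R=GORB U=WGYR F=GWRY D=WBYO B=YOWB
Query 1: U[2] = Y
Query 2: D[0] = W
Query 3: D[2] = Y
Query 4: R[0] = G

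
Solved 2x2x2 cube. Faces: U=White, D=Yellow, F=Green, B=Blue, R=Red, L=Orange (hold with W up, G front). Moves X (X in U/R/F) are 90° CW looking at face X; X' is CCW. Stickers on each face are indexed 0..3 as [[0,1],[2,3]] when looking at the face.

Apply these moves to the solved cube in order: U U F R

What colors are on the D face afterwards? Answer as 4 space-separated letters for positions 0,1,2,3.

Answer: R B Y G

Derivation:
After move 1 (U): U=WWWW F=RRGG R=BBRR B=OOBB L=GGOO
After move 2 (U): U=WWWW F=BBGG R=OORR B=GGBB L=RROO
After move 3 (F): F=GBGB U=WWOR R=WOWR D=ROYY L=RYOY
After move 4 (R): R=WWRO U=WBOB F=GOGY D=RBYG B=RGWB
Query: D face = RBYG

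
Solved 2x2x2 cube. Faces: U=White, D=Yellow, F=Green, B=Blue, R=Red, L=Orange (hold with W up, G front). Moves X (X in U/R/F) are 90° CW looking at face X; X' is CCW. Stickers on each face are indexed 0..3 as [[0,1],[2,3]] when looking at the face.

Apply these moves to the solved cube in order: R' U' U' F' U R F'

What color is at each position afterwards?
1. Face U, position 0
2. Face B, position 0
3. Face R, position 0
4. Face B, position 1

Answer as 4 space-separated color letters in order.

Answer: O W Y W

Derivation:
After move 1 (R'): R=RRRR U=WBWB F=GWGW D=YGYG B=YBYB
After move 2 (U'): U=BBWW F=OOGW R=GWRR B=RRYB L=YBOO
After move 3 (U'): U=BWBW F=YBGW R=OORR B=GWYB L=RROO
After move 4 (F'): F=BWYG U=BWOR R=GOYR D=ROYG L=RWOB
After move 5 (U): U=OBRW F=GOYG R=GWYR B=RWYB L=BWOB
After move 6 (R): R=YGRW U=OORG F=GOYG D=RYYR B=WWBB
After move 7 (F'): F=OGGY U=OOYR R=YGRW D=WBYR L=BGOR
Query 1: U[0] = O
Query 2: B[0] = W
Query 3: R[0] = Y
Query 4: B[1] = W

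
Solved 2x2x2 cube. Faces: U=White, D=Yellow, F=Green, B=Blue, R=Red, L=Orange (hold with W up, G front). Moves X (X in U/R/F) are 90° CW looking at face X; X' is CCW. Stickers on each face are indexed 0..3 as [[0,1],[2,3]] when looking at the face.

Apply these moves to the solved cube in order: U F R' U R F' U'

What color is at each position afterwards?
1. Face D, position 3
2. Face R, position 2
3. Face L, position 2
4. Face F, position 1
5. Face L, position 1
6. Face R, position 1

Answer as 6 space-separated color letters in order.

After move 1 (U): U=WWWW F=RRGG R=BBRR B=OOBB L=GGOO
After move 2 (F): F=GRGR U=WWOG R=WBWR D=RBYY L=GYOY
After move 3 (R'): R=BRWW U=WBOO F=GWGG D=RRYR B=YOBB
After move 4 (U): U=OWOB F=BRGG R=YOWW B=GYBB L=GWOY
After move 5 (R): R=WYWO U=OROG F=BRGR D=RBYG B=BYWB
After move 6 (F'): F=RRBG U=ORWW R=BYRO D=WYYG L=GGOO
After move 7 (U'): U=RWOW F=GGBG R=RRRO B=BYWB L=BYOO
Query 1: D[3] = G
Query 2: R[2] = R
Query 3: L[2] = O
Query 4: F[1] = G
Query 5: L[1] = Y
Query 6: R[1] = R

Answer: G R O G Y R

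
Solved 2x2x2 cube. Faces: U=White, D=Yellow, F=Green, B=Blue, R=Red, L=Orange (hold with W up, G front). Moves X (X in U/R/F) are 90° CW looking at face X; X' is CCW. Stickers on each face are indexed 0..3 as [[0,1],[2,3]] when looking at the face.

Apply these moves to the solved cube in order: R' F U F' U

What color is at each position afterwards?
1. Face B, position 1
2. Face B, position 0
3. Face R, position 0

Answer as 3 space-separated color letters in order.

Answer: B G O

Derivation:
After move 1 (R'): R=RRRR U=WBWB F=GWGW D=YGYG B=YBYB
After move 2 (F): F=GGWW U=WBOO R=WRBR D=RRYG L=OYOG
After move 3 (U): U=OWOB F=WRWW R=YBBR B=OYYB L=GGOG
After move 4 (F'): F=RWWW U=OWYB R=RBRR D=GGYG L=GBOO
After move 5 (U): U=YOBW F=RBWW R=OYRR B=GBYB L=RWOO
Query 1: B[1] = B
Query 2: B[0] = G
Query 3: R[0] = O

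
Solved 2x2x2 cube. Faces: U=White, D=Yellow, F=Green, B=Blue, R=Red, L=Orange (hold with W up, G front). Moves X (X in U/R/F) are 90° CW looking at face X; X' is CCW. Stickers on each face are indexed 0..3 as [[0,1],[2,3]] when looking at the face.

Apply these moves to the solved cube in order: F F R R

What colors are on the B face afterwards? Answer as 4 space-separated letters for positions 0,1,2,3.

Answer: G B G B

Derivation:
After move 1 (F): F=GGGG U=WWOO R=WRWR D=RRYY L=OYOY
After move 2 (F): F=GGGG U=WWYY R=OROR D=WWYY L=OROR
After move 3 (R): R=OORR U=WGYG F=GWGY D=WBYB B=YBWB
After move 4 (R): R=RORO U=WWYY F=GBGB D=WWYY B=GBGB
Query: B face = GBGB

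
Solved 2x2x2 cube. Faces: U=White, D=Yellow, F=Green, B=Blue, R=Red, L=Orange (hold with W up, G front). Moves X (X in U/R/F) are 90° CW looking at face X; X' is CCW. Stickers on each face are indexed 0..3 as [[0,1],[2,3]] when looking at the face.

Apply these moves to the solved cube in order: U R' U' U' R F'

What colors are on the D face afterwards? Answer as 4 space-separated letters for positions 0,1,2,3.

After move 1 (U): U=WWWW F=RRGG R=BBRR B=OOBB L=GGOO
After move 2 (R'): R=BRBR U=WBWO F=RWGW D=YRYG B=YOYB
After move 3 (U'): U=BOWW F=GGGW R=RWBR B=BRYB L=YOOO
After move 4 (U'): U=OWBW F=YOGW R=GGBR B=RWYB L=BROO
After move 5 (R): R=BGRG U=OOBW F=YRGG D=YYYR B=WWWB
After move 6 (F'): F=RGYG U=OOBR R=YGYG D=ROYR L=BWOB
Query: D face = ROYR

Answer: R O Y R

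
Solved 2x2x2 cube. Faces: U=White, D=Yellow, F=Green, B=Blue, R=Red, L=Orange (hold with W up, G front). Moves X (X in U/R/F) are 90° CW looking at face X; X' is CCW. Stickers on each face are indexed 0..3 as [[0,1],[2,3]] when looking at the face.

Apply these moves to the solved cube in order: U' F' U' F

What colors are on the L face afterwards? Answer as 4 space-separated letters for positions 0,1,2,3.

Answer: R B O O

Derivation:
After move 1 (U'): U=WWWW F=OOGG R=GGRR B=RRBB L=BBOO
After move 2 (F'): F=OGOG U=WWGR R=YGYR D=BOYY L=BWOW
After move 3 (U'): U=WRWG F=BWOG R=OGYR B=YGBB L=RROW
After move 4 (F): F=OBGW U=WRWR R=WGGR D=YOYY L=RBOO
Query: L face = RBOO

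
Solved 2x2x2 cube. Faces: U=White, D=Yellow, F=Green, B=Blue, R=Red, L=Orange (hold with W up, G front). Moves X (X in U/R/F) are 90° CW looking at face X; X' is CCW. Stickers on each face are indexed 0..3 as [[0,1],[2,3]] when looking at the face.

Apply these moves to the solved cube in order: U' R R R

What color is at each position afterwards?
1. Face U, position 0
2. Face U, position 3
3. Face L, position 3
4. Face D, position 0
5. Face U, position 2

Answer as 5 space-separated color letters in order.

After move 1 (U'): U=WWWW F=OOGG R=GGRR B=RRBB L=BBOO
After move 2 (R): R=RGRG U=WOWG F=OYGY D=YBYR B=WRWB
After move 3 (R): R=RRGG U=WYWY F=OBGR D=YWYW B=GROB
After move 4 (R): R=GRGR U=WBWR F=OWGW D=YOYG B=YRYB
Query 1: U[0] = W
Query 2: U[3] = R
Query 3: L[3] = O
Query 4: D[0] = Y
Query 5: U[2] = W

Answer: W R O Y W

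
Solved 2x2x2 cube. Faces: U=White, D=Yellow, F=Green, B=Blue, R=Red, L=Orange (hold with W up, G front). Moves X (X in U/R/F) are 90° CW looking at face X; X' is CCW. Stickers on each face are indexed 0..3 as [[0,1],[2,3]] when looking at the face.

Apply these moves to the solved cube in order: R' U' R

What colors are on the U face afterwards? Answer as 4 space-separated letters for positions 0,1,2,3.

After move 1 (R'): R=RRRR U=WBWB F=GWGW D=YGYG B=YBYB
After move 2 (U'): U=BBWW F=OOGW R=GWRR B=RRYB L=YBOO
After move 3 (R): R=RGRW U=BOWW F=OGGG D=YYYR B=WRBB
Query: U face = BOWW

Answer: B O W W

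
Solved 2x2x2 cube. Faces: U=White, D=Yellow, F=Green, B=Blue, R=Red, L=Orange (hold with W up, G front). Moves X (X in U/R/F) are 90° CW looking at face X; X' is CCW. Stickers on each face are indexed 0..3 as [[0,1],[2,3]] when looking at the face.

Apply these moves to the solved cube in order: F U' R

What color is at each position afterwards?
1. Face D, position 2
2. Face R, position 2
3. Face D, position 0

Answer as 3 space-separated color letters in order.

After move 1 (F): F=GGGG U=WWOO R=WRWR D=RRYY L=OYOY
After move 2 (U'): U=WOWO F=OYGG R=GGWR B=WRBB L=BBOY
After move 3 (R): R=WGRG U=WYWG F=ORGY D=RBYW B=OROB
Query 1: D[2] = Y
Query 2: R[2] = R
Query 3: D[0] = R

Answer: Y R R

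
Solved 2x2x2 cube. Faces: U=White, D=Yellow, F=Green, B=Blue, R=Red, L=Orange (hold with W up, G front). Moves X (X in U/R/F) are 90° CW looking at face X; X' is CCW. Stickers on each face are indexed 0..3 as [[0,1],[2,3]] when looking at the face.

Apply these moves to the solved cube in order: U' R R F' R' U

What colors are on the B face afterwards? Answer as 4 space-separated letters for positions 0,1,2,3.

After move 1 (U'): U=WWWW F=OOGG R=GGRR B=RRBB L=BBOO
After move 2 (R): R=RGRG U=WOWG F=OYGY D=YBYR B=WRWB
After move 3 (R): R=RRGG U=WYWY F=OBGR D=YWYW B=GROB
After move 4 (F'): F=BROG U=WYRG R=WRYG D=BOYW L=BYOW
After move 5 (R'): R=RGWY U=WORG F=BYOG D=BRYG B=WROB
After move 6 (U): U=RWGO F=RGOG R=WRWY B=BYOB L=BYOW
Query: B face = BYOB

Answer: B Y O B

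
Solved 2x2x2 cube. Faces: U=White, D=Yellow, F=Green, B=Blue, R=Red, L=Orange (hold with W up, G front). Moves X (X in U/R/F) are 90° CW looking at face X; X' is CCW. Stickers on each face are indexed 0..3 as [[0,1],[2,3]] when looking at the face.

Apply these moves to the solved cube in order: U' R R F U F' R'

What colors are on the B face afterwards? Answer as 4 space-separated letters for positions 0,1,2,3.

Answer: W Y W B

Derivation:
After move 1 (U'): U=WWWW F=OOGG R=GGRR B=RRBB L=BBOO
After move 2 (R): R=RGRG U=WOWG F=OYGY D=YBYR B=WRWB
After move 3 (R): R=RRGG U=WYWY F=OBGR D=YWYW B=GROB
After move 4 (F): F=GORB U=WYOB R=WRYG D=GRYW L=BYOW
After move 5 (U): U=OWBY F=WRRB R=GRYG B=BYOB L=GOOW
After move 6 (F'): F=RBWR U=OWGY R=RRGG D=OWYW L=GYOB
After move 7 (R'): R=RGRG U=OOGB F=RWWY D=OBYR B=WYWB
Query: B face = WYWB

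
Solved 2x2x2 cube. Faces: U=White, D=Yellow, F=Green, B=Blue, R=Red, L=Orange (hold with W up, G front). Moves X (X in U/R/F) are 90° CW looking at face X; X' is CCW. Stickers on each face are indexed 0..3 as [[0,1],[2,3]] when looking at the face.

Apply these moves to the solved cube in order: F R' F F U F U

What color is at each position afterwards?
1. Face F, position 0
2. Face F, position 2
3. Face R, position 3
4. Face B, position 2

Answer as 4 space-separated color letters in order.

Answer: R G W R

Derivation:
After move 1 (F): F=GGGG U=WWOO R=WRWR D=RRYY L=OYOY
After move 2 (R'): R=RRWW U=WBOB F=GWGO D=RGYG B=YBRB
After move 3 (F): F=GGOW U=WBYY R=ORBW D=WRYG L=OROG
After move 4 (F): F=OGWG U=WBGR R=YRYW D=BOYG L=OWOR
After move 5 (U): U=GWRB F=YRWG R=YBYW B=OWRB L=OGOR
After move 6 (F): F=WYGR U=GWRG R=RBBW D=YYYG L=OBOO
After move 7 (U): U=RGGW F=RBGR R=OWBW B=OBRB L=WYOO
Query 1: F[0] = R
Query 2: F[2] = G
Query 3: R[3] = W
Query 4: B[2] = R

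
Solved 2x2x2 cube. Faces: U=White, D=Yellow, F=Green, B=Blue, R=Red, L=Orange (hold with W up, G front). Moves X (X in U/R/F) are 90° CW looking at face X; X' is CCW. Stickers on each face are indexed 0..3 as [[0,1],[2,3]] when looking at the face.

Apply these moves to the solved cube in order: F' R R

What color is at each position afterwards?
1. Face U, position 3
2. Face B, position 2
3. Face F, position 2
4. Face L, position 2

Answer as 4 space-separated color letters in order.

Answer: Y G G O

Derivation:
After move 1 (F'): F=GGGG U=WWRR R=YRYR D=OOYY L=OWOW
After move 2 (R): R=YYRR U=WGRG F=GOGY D=OBYB B=RBWB
After move 3 (R): R=RYRY U=WORY F=GBGB D=OWYR B=GBGB
Query 1: U[3] = Y
Query 2: B[2] = G
Query 3: F[2] = G
Query 4: L[2] = O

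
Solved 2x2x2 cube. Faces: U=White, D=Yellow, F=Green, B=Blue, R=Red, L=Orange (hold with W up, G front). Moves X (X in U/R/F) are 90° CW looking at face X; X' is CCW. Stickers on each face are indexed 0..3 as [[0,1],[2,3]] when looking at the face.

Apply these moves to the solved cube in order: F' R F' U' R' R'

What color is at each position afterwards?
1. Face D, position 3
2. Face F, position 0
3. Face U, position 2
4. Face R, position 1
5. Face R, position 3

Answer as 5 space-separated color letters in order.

Answer: Y O W O O

Derivation:
After move 1 (F'): F=GGGG U=WWRR R=YRYR D=OOYY L=OWOW
After move 2 (R): R=YYRR U=WGRG F=GOGY D=OBYB B=RBWB
After move 3 (F'): F=OYGG U=WGYR R=BYOR D=WWYB L=OGOR
After move 4 (U'): U=GRWY F=OGGG R=OYOR B=BYWB L=RBOR
After move 5 (R'): R=YROO U=GWWB F=ORGY D=WGYG B=BYWB
After move 6 (R'): R=ROYO U=GWWB F=OWGB D=WRYY B=GYGB
Query 1: D[3] = Y
Query 2: F[0] = O
Query 3: U[2] = W
Query 4: R[1] = O
Query 5: R[3] = O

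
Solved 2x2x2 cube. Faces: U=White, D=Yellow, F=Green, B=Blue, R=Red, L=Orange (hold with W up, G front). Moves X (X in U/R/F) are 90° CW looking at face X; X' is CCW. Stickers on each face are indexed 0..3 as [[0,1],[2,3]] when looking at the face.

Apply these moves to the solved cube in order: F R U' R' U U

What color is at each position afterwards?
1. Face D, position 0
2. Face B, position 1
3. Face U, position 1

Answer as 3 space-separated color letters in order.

Answer: R G W

Derivation:
After move 1 (F): F=GGGG U=WWOO R=WRWR D=RRYY L=OYOY
After move 2 (R): R=WWRR U=WGOG F=GRGY D=RBYB B=OBWB
After move 3 (U'): U=GGWO F=OYGY R=GRRR B=WWWB L=OBOY
After move 4 (R'): R=RRGR U=GWWW F=OGGO D=RYYY B=BWBB
After move 5 (U): U=WGWW F=RRGO R=BWGR B=OBBB L=OGOY
After move 6 (U): U=WWWG F=BWGO R=OBGR B=OGBB L=RROY
Query 1: D[0] = R
Query 2: B[1] = G
Query 3: U[1] = W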